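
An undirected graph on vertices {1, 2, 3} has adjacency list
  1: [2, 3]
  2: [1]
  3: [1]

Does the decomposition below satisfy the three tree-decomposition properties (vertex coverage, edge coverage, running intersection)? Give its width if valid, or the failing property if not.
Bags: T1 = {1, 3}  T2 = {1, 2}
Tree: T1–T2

Checking the three conditions: (i) the bags cover all of {1, 2, 3}; (ii) for each edge, some bag contains both endpoints; (iii) the bags containing any fixed vertex form a subtree. All hold, so the decomposition is valid with width 2 − 1 = 1.

Yes; width 1.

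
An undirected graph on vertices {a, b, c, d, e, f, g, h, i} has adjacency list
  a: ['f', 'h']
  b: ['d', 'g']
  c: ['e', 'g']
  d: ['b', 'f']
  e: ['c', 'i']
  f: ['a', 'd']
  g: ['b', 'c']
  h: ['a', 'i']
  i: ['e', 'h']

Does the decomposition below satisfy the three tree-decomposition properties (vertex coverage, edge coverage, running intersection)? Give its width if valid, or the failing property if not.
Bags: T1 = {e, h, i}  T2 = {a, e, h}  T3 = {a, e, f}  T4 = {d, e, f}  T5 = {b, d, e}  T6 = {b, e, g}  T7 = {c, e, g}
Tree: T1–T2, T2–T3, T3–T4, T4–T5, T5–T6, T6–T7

Yes; width 2.

Vertex coverage: the bags together contain {a, b, c, d, e, f, g, h, i}, the full vertex set. Edge coverage: each edge of G has both endpoints in at least one bag. Running intersection: for every vertex, the bags containing it form a connected subtree. All three properties hold, so this is a valid tree decomposition of width max|bag| − 1 = 2, and hence tw(G) ≤ 2.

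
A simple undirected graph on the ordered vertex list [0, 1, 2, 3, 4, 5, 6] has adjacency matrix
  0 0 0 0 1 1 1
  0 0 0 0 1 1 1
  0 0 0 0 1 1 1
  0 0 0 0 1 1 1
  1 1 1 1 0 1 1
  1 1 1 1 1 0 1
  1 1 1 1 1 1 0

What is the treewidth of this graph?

A width-3 tree decomposition is:
Bags: B1 = {3, 4, 5, 6}  B2 = {0, 4, 5, 6}  B3 = {2, 4, 5, 6}  B4 = {1, 4, 5, 6}
Tree: B1–B2, B1–B3, B2–B4
The largest bag has 4 vertices, giving width 3; this decomposition certifies tw(G) ≤ 3. Conversely, {0, 4, 5, 6} is a clique of size 4, and the vertices of any clique must share a bag in every tree decomposition; so some bag has ≥ 4 vertices and tw(G) ≥ 3. Hence tw(G) = 3 exactly.

3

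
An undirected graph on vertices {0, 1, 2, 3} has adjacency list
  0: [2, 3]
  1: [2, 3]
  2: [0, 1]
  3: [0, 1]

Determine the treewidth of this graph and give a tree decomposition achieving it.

Each bag holds 3 vertices, so the decomposition has width 2, which upper-bounds the treewidth. Since 3–0–2–1–3 is a cycle in G, G is not acyclic. Forests are exactly the graphs of treewidth ≤ 1, so tw(G) ≥ 2. The upper and lower bounds meet at 2, so that is the treewidth.

Treewidth 2.
One such decomposition:
Bags: B1 = {0, 2, 3}  B2 = {1, 2, 3}
Tree: B1–B2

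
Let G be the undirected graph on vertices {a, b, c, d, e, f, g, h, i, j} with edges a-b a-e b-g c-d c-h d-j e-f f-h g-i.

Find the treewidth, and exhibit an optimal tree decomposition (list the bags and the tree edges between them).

Each bag holds 2 vertices, so the decomposition has width 1, which upper-bounds the treewidth. Any graph with an edge has treewidth ≥ 1, and G has the edge i–g. Combining the bounds, tw(G) = 1.

Treewidth 1.
One optimal decomposition is:
Bags: B1 = {g, i}  B2 = {b, g}  B3 = {a, b}  B4 = {a, e}  B5 = {e, f}  B6 = {f, h}  B7 = {c, h}  B8 = {c, d}  B9 = {d, j}
Tree: B1–B2, B2–B3, B3–B4, B4–B5, B5–B6, B6–B7, B7–B8, B8–B9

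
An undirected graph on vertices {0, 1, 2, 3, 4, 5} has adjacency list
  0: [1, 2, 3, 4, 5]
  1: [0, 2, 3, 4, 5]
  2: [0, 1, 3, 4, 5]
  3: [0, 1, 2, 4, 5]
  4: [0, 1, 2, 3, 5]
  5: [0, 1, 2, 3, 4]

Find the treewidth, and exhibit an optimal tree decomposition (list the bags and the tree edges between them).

A single bag containing all 6 vertices is trivially a valid decomposition of width 5. On the other hand G contains the 6-clique {0, 1, 2, 3, 4, 5}. A clique must lie in a single bag of any decomposition, so no decomposition can have width below 5. Therefore the treewidth is 5.

Treewidth 5.
One optimal decomposition is:
Bags: B1 = {0, 1, 2, 3, 4, 5}
Tree: (single bag)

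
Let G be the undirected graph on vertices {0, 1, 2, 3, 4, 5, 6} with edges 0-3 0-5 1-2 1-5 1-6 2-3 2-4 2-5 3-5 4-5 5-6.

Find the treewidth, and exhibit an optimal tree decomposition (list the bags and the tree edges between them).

The largest bag has 3 vertices, giving width 2; this decomposition certifies tw(G) ≤ 2. On the other hand G contains the 3-clique {0, 3, 5}. A clique must lie in a single bag of any decomposition, so no decomposition can have width below 2. The upper and lower bounds meet at 2, so that is the treewidth.

Treewidth 2.
One optimal decomposition is:
Bags: B1 = {1, 5, 6}  B2 = {1, 2, 5}  B3 = {2, 3, 5}  B4 = {2, 4, 5}  B5 = {0, 3, 5}
Tree: B1–B2, B2–B3, B3–B4, B3–B5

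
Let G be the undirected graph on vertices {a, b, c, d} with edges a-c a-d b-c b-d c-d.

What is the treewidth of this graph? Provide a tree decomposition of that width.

Treewidth 2.
One such decomposition:
Bags: B1 = {b, c, d}  B2 = {a, c, d}
Tree: B1–B2

Every bag has size at most 3, so the width is 3 − 1 = 2 and tw(G) ≤ 2. On the other hand G contains the 3-clique {a, c, d}. A clique must lie in a single bag of any decomposition, so no decomposition can have width below 2. Therefore the treewidth is 2.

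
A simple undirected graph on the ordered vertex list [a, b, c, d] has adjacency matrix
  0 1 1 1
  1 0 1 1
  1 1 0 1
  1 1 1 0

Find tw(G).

3

A width-3 tree decomposition is:
Bags: B1 = {a, b, c, d}
Tree: (single bag)
With just one bag of size 4, the width is 4 − 1 = 3, so tw(G) ≤ 3. For the lower bound, the 4 vertices {a, b, c, d} are pairwise adjacent, and any tree decomposition puts a clique entirely inside one bag — forcing width ≥ 3. Hence tw(G) = 3 exactly.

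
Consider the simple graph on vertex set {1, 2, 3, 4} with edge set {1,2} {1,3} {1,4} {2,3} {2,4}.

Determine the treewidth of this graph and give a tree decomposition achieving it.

Treewidth 2.
One optimal decomposition is:
Bags: B1 = {1, 2, 4}  B2 = {1, 2, 3}
Tree: B1–B2

Each bag holds 3 vertices, so the decomposition has width 2, which upper-bounds the treewidth. Conversely, {1, 2, 3} is a clique of size 3, and the vertices of any clique must share a bag in every tree decomposition; so some bag has ≥ 3 vertices and tw(G) ≥ 2. Hence tw(G) = 2 exactly.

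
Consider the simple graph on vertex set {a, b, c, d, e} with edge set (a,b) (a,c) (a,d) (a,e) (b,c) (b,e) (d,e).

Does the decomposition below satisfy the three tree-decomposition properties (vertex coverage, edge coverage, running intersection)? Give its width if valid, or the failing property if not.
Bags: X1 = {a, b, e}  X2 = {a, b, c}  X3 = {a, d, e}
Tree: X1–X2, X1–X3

Yes; width 2.

Vertex coverage: the bags together contain {a, b, c, d, e}, the full vertex set. Edge coverage: each edge of G has both endpoints in at least one bag. Running intersection: for every vertex, the bags containing it form a connected subtree. All three properties hold, so this is a valid tree decomposition of width max|bag| − 1 = 2, and hence tw(G) ≤ 2.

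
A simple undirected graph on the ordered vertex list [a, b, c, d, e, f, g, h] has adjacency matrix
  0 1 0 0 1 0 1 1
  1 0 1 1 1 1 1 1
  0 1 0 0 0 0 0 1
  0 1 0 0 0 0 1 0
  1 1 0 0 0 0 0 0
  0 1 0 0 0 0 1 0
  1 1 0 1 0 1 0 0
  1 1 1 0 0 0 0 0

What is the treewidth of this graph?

A width-2 tree decomposition is:
Bags: B1 = {a, b, g}  B2 = {a, b, h}  B3 = {b, d, g}  B4 = {b, f, g}  B5 = {a, b, e}  B6 = {b, c, h}
Tree: B1–B2, B1–B3, B3–B4, B1–B5, B2–B6
Each bag holds 3 vertices, so the decomposition has width 2, which upper-bounds the treewidth. For the lower bound, the 3 vertices {b, d, g} are pairwise adjacent, and any tree decomposition puts a clique entirely inside one bag — forcing width ≥ 2. Hence tw(G) = 2 exactly.

2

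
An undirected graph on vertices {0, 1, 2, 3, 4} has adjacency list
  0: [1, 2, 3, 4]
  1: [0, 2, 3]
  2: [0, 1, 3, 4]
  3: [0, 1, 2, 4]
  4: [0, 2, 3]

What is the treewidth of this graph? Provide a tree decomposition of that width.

Treewidth 3.
Bags: B1 = {0, 1, 2, 3}  B2 = {0, 2, 3, 4}
Tree: B1–B2

Each bag holds 4 vertices, so the decomposition has width 3, which upper-bounds the treewidth. For the lower bound, the 4 vertices {0, 1, 2, 3} are pairwise adjacent, and any tree decomposition puts a clique entirely inside one bag — forcing width ≥ 3. Hence tw(G) = 3 exactly.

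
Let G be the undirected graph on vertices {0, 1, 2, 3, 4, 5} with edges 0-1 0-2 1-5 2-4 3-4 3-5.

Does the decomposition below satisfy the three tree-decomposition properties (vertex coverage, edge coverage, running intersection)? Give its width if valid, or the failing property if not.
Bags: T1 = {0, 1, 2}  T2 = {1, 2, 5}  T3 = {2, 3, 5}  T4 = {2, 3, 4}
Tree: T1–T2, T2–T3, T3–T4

Vertex coverage: the bags together contain {0, 1, 2, 3, 4, 5}, the full vertex set. Edge coverage: each edge of G has both endpoints in at least one bag. Running intersection: for every vertex, the bags containing it form a connected subtree. All three properties hold, so this is a valid tree decomposition of width max|bag| − 1 = 2, and hence tw(G) ≤ 2.

Yes; width 2.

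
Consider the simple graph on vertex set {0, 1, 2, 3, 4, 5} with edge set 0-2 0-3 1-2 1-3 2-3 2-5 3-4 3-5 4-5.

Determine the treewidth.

2

A width-2 tree decomposition is:
Bags: B1 = {2, 3, 5}  B2 = {0, 2, 3}  B3 = {3, 4, 5}  B4 = {1, 2, 3}
Tree: B1–B2, B1–B3, B1–B4
The largest bag has 3 vertices, giving width 2; this decomposition certifies tw(G) ≤ 2. For the lower bound, the 3 vertices {0, 2, 3} are pairwise adjacent, and any tree decomposition puts a clique entirely inside one bag — forcing width ≥ 2. The upper and lower bounds meet at 2, so that is the treewidth.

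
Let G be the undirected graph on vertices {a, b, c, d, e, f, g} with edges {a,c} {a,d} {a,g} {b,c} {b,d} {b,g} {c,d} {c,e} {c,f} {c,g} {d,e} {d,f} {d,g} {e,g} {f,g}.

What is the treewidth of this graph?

3

A width-3 tree decomposition is:
Bags: B1 = {c, d, f, g}  B2 = {c, d, e, g}  B3 = {b, c, d, g}  B4 = {a, c, d, g}
Tree: B1–B2, B1–B3, B2–B4
The largest bag has 4 vertices, giving width 3; this decomposition certifies tw(G) ≤ 3. Conversely, {c, d, e, g} is a clique of size 4, and the vertices of any clique must share a bag in every tree decomposition; so some bag has ≥ 4 vertices and tw(G) ≥ 3. Combining the bounds, tw(G) = 3.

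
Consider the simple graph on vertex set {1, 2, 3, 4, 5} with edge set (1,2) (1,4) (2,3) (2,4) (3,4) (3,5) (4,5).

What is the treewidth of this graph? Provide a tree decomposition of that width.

Each bag holds 3 vertices, so the decomposition has width 2, which upper-bounds the treewidth. On the other hand G contains the 3-clique {1, 2, 4}. A clique must lie in a single bag of any decomposition, so no decomposition can have width below 2. Hence tw(G) = 2 exactly.

Treewidth 2.
One such decomposition:
Bags: B1 = {2, 3, 4}  B2 = {3, 4, 5}  B3 = {1, 2, 4}
Tree: B1–B2, B1–B3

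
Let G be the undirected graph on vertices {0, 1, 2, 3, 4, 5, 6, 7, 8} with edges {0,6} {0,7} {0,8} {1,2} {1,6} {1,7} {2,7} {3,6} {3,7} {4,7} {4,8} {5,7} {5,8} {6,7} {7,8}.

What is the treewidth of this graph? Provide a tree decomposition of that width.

Treewidth 2.
Bags: B1 = {0, 6, 7}  B2 = {1, 6, 7}  B3 = {0, 7, 8}  B4 = {1, 2, 7}  B5 = {3, 6, 7}  B6 = {5, 7, 8}  B7 = {4, 7, 8}
Tree: B1–B2, B1–B3, B2–B4, B1–B5, B3–B6, B3–B7

Each bag holds 3 vertices, so the decomposition has width 2, which upper-bounds the treewidth. For the lower bound, the 3 vertices {1, 2, 7} are pairwise adjacent, and any tree decomposition puts a clique entirely inside one bag — forcing width ≥ 2. Therefore the treewidth is 2.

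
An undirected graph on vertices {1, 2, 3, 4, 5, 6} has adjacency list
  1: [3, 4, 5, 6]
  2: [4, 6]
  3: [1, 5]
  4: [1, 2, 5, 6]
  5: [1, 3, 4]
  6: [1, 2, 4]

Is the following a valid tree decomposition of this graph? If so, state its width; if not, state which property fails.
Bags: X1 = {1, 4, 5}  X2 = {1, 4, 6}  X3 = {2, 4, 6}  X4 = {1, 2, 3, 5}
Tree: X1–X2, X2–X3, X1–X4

A tree decomposition must satisfy three properties: every vertex lies in some bag; for every edge, both endpoints lie together in some bag; and for every vertex, the bags containing it form a connected subtree. Here bags containing vertex 2 are not connected in the tree, so the decomposition is invalid.

No — bags containing vertex 2 are not connected in the tree.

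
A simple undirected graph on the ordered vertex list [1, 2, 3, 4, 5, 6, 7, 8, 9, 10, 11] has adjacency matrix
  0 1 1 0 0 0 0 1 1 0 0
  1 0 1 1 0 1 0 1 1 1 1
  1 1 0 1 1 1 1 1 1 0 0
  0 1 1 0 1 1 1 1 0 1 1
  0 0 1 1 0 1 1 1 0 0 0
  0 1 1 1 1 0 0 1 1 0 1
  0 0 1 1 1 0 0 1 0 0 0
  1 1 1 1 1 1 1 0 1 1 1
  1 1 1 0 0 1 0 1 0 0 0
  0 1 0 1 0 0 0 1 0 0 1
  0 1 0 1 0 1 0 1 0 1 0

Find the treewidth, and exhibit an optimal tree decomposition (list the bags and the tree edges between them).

Treewidth 4.
One optimal decomposition is:
Bags: B1 = {2, 3, 4, 6, 8}  B2 = {2, 4, 6, 8, 11}  B3 = {2, 4, 8, 10, 11}  B4 = {3, 4, 5, 6, 8}  B5 = {2, 3, 6, 8, 9}  B6 = {3, 4, 5, 7, 8}  B7 = {1, 2, 3, 8, 9}
Tree: B1–B2, B2–B3, B1–B4, B1–B5, B4–B6, B5–B7

Each bag holds 5 vertices, so the decomposition has width 4, which upper-bounds the treewidth. Conversely, {2, 4, 8, 10, 11} is a clique of size 5, and the vertices of any clique must share a bag in every tree decomposition; so some bag has ≥ 5 vertices and tw(G) ≥ 4. Combining the bounds, tw(G) = 4.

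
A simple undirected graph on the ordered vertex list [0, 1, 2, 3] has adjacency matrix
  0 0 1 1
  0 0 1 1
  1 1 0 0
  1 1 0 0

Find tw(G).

A width-2 tree decomposition is:
Bags: B1 = {1, 2, 3}  B2 = {0, 2, 3}
Tree: B1–B2
Each bag holds 3 vertices, so the decomposition has width 2, which upper-bounds the treewidth. Since 2–1–3–0–2 is a cycle in G, G is not acyclic. Forests are exactly the graphs of treewidth ≤ 1, so tw(G) ≥ 2. The upper and lower bounds meet at 2, so that is the treewidth.

2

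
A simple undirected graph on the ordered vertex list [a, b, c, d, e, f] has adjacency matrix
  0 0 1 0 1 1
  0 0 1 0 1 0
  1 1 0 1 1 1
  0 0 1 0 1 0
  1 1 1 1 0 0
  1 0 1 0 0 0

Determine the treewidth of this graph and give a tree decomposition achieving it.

Treewidth 2.
One optimal decomposition is:
Bags: B1 = {a, c, e}  B2 = {a, c, f}  B3 = {c, d, e}  B4 = {b, c, e}
Tree: B1–B2, B1–B3, B1–B4

Every bag has size at most 3, so the width is 3 − 1 = 2 and tw(G) ≤ 2. For the lower bound, the 3 vertices {c, d, e} are pairwise adjacent, and any tree decomposition puts a clique entirely inside one bag — forcing width ≥ 2. Combining the bounds, tw(G) = 2.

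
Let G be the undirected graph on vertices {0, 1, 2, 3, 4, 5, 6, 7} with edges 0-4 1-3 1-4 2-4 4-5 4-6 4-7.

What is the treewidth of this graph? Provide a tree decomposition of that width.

The largest bag has 2 vertices, giving width 1; this decomposition certifies tw(G) ≤ 1. Any graph with an edge has treewidth ≥ 1, and G has the edge 1–4. The upper and lower bounds meet at 1, so that is the treewidth.

Treewidth 1.
Bags: B1 = {1, 4}  B2 = {4, 6}  B3 = {4, 5}  B4 = {2, 4}  B5 = {0, 4}  B6 = {1, 3}  B7 = {4, 7}
Tree: B1–B2, B2–B3, B3–B4, B3–B5, B1–B6, B2–B7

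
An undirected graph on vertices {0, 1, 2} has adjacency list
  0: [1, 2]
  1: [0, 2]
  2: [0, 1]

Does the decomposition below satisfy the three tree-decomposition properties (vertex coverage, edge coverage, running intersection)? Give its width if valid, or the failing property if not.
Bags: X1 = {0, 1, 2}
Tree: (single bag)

Vertex coverage: the bags together contain {0, 1, 2}, the full vertex set. Edge coverage: each edge of G has both endpoints in at least one bag. Running intersection: for every vertex, the bags containing it form a connected subtree. All three properties hold, so this is a valid tree decomposition of width max|bag| − 1 = 2, and hence tw(G) ≤ 2.

Yes; width 2.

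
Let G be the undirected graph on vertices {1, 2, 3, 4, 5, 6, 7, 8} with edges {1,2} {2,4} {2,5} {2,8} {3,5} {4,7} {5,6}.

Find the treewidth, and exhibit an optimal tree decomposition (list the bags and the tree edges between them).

Treewidth 1.
One such decomposition:
Bags: B1 = {3, 5}  B2 = {2, 5}  B3 = {2, 4}  B4 = {1, 2}  B5 = {4, 7}  B6 = {5, 6}  B7 = {2, 8}
Tree: B1–B2, B2–B3, B2–B4, B3–B5, B1–B6, B2–B7

Each bag holds 2 vertices, so the decomposition has width 1, which upper-bounds the treewidth. Any graph with an edge has treewidth ≥ 1, and G has the edge 3–5. Hence tw(G) = 1 exactly.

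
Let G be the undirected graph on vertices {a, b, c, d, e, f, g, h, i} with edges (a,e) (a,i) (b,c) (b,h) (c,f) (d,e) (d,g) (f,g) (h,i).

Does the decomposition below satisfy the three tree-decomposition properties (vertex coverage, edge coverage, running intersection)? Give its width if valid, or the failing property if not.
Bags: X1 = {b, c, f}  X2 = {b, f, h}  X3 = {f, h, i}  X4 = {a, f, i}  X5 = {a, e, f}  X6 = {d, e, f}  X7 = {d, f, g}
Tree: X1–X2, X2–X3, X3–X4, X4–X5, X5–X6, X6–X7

Checking the three conditions: (i) the bags cover all of {a, b, c, d, e, f, g, h, i}; (ii) for each edge, some bag contains both endpoints; (iii) the bags containing any fixed vertex form a subtree. All hold, so the decomposition is valid with width 3 − 1 = 2.

Yes; width 2.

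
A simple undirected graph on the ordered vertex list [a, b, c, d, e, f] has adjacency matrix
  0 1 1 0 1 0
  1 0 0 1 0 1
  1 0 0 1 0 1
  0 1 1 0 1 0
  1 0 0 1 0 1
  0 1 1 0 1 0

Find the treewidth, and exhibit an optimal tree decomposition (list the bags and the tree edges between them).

Each bag holds 4 vertices, so the decomposition has width 3, which upper-bounds the treewidth. For the lower bound: the 4 vertex sets {c,d}, {e,f}, {b}, {a} are disjoint, each induces a connected subgraph, and every pair is joined by at least one edge of G. Contracting each set to a single vertex therefore yields K_{4} as a minor, and since treewidth is minor-monotone, tw(G) ≥ tw(K_{4}) = 3. Combining the bounds, tw(G) = 3.

Treewidth 3.
Bags: B1 = {b, c, d, e}  B2 = {b, c, e, f}  B3 = {a, b, c, e}
Tree: B1–B2, B2–B3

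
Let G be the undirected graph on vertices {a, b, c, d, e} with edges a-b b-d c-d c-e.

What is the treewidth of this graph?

1

A width-1 tree decomposition is:
Bags: B1 = {a, b}  B2 = {b, d}  B3 = {c, d}  B4 = {c, e}
Tree: B1–B2, B2–B3, B3–B4
The largest bag has 2 vertices, giving width 1; this decomposition certifies tw(G) ≤ 1. Any graph with an edge has treewidth ≥ 1, and G has the edge a–b. Combining the bounds, tw(G) = 1.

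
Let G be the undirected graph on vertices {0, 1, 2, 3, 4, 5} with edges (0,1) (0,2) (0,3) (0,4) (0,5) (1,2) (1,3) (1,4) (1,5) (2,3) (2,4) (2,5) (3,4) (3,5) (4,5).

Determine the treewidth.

5

A width-5 tree decomposition is:
Bags: B1 = {0, 1, 2, 3, 4, 5}
Tree: (single bag)
With just one bag of size 6, the width is 6 − 1 = 5, so tw(G) ≤ 5. On the other hand G contains the 6-clique {0, 1, 2, 3, 4, 5}. A clique must lie in a single bag of any decomposition, so no decomposition can have width below 5. Therefore the treewidth is 5.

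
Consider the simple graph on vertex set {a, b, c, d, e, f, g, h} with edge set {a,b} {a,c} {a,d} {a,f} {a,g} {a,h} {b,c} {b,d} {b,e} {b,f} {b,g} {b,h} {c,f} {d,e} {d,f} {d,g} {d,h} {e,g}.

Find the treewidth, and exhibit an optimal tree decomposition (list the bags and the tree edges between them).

Each bag holds 4 vertices, so the decomposition has width 3, which upper-bounds the treewidth. Conversely, {b, d, e, g} is a clique of size 4, and the vertices of any clique must share a bag in every tree decomposition; so some bag has ≥ 4 vertices and tw(G) ≥ 3. Hence tw(G) = 3 exactly.

Treewidth 3.
One such decomposition:
Bags: B1 = {a, b, d, f}  B2 = {a, b, d, g}  B3 = {a, b, d, h}  B4 = {b, d, e, g}  B5 = {a, b, c, f}
Tree: B1–B2, B2–B3, B2–B4, B1–B5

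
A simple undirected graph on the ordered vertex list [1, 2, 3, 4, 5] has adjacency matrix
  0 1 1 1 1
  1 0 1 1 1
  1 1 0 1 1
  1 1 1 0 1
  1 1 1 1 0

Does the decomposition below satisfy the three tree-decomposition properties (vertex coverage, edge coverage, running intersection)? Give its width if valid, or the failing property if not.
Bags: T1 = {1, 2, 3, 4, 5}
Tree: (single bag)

Yes; width 4.

Vertex coverage: the bags together contain {1, 2, 3, 4, 5}, the full vertex set. Edge coverage: each edge of G has both endpoints in at least one bag. Running intersection: for every vertex, the bags containing it form a connected subtree. All three properties hold, so this is a valid tree decomposition of width max|bag| − 1 = 4, and hence tw(G) ≤ 4.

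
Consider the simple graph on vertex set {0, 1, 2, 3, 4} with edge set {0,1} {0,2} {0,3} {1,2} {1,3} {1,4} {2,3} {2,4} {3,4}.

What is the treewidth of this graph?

A width-3 tree decomposition is:
Bags: B1 = {0, 1, 2, 3}  B2 = {1, 2, 3, 4}
Tree: B1–B2
Every bag has size at most 4, so the width is 4 − 1 = 3 and tw(G) ≤ 3. For the lower bound, the 4 vertices {0, 1, 2, 3} are pairwise adjacent, and any tree decomposition puts a clique entirely inside one bag — forcing width ≥ 3. Therefore the treewidth is 3.

3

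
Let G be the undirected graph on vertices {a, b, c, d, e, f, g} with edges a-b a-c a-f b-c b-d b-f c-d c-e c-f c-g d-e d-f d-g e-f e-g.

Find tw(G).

3

A width-3 tree decomposition is:
Bags: B1 = {c, d, e, f}  B2 = {b, c, d, f}  B3 = {c, d, e, g}  B4 = {a, b, c, f}
Tree: B1–B2, B1–B3, B2–B4
Each bag holds 4 vertices, so the decomposition has width 3, which upper-bounds the treewidth. For the lower bound, the 4 vertices {c, d, e, g} are pairwise adjacent, and any tree decomposition puts a clique entirely inside one bag — forcing width ≥ 3. The upper and lower bounds meet at 3, so that is the treewidth.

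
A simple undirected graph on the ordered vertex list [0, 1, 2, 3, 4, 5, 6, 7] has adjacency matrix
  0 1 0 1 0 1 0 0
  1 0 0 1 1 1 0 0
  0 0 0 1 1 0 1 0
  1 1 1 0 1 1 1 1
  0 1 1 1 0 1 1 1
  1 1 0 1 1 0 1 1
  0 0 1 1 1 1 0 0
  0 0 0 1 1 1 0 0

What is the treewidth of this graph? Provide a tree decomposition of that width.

Every bag has size at most 4, so the width is 4 − 1 = 3 and tw(G) ≤ 3. For the lower bound, the 4 vertices {0, 1, 3, 5} are pairwise adjacent, and any tree decomposition puts a clique entirely inside one bag — forcing width ≥ 3. The upper and lower bounds meet at 3, so that is the treewidth.

Treewidth 3.
Bags: B1 = {3, 4, 5, 6}  B2 = {1, 3, 4, 5}  B3 = {0, 1, 3, 5}  B4 = {3, 4, 5, 7}  B5 = {2, 3, 4, 6}
Tree: B1–B2, B2–B3, B2–B4, B1–B5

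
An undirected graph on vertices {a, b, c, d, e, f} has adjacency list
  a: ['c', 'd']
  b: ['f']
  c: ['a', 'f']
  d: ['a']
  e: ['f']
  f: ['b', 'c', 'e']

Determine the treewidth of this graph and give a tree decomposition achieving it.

Each bag holds 2 vertices, so the decomposition has width 1, which upper-bounds the treewidth. G has an edge, so its treewidth is at least 1. The upper and lower bounds meet at 1, so that is the treewidth.

Treewidth 1.
One optimal decomposition is:
Bags: B1 = {b, f}  B2 = {c, f}  B3 = {a, c}  B4 = {e, f}  B5 = {a, d}
Tree: B1–B2, B2–B3, B2–B4, B3–B5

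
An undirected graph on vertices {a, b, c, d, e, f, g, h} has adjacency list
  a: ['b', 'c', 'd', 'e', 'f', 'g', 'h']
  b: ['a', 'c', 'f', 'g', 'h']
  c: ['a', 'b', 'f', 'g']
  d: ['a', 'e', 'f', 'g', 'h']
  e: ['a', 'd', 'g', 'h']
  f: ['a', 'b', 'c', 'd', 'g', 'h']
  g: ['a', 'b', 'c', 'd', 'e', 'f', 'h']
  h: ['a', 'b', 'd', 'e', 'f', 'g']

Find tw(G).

4

A width-4 tree decomposition is:
Bags: B1 = {a, b, c, f, g}  B2 = {a, b, f, g, h}  B3 = {a, d, f, g, h}  B4 = {a, d, e, g, h}
Tree: B1–B2, B2–B3, B3–B4
Each bag holds 5 vertices, so the decomposition has width 4, which upper-bounds the treewidth. For the lower bound, the 5 vertices {a, d, e, g, h} are pairwise adjacent, and any tree decomposition puts a clique entirely inside one bag — forcing width ≥ 4. Hence tw(G) = 4 exactly.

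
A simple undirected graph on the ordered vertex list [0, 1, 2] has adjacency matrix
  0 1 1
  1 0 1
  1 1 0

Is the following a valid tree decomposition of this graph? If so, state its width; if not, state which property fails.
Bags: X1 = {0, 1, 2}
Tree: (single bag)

Checking the three conditions: (i) the bags cover all of {0, 1, 2}; (ii) for each edge, some bag contains both endpoints; (iii) the bags containing any fixed vertex form a subtree. All hold, so the decomposition is valid with width 3 − 1 = 2.

Yes; width 2.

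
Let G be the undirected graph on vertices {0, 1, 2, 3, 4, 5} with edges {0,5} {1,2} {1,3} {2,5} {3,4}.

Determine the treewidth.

A width-1 tree decomposition is:
Bags: B1 = {3, 4}  B2 = {1, 3}  B3 = {1, 2}  B4 = {2, 5}  B5 = {0, 5}
Tree: B1–B2, B2–B3, B3–B4, B4–B5
Each bag holds 2 vertices, so the decomposition has width 1, which upper-bounds the treewidth. Any graph with an edge has treewidth ≥ 1, and G has the edge 4–3. The upper and lower bounds meet at 1, so that is the treewidth.

1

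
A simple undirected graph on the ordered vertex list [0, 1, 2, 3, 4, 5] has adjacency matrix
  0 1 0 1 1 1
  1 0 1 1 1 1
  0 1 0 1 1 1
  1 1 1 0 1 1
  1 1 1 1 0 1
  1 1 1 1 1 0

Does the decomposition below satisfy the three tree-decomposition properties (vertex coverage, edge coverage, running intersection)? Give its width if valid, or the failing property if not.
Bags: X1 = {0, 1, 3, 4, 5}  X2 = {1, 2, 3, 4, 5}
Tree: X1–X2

Yes; width 4.

Checking the three conditions: (i) the bags cover all of {0, 1, 2, 3, 4, 5}; (ii) for each edge, some bag contains both endpoints; (iii) the bags containing any fixed vertex form a subtree. All hold, so the decomposition is valid with width 5 − 1 = 4.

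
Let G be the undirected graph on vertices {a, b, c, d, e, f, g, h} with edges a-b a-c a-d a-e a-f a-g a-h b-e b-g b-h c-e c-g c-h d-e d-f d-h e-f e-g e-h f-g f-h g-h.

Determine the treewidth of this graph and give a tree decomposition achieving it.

Treewidth 4.
One such decomposition:
Bags: B1 = {a, e, f, g, h}  B2 = {a, b, e, g, h}  B3 = {a, c, e, g, h}  B4 = {a, d, e, f, h}
Tree: B1–B2, B2–B3, B1–B4

The largest bag has 5 vertices, giving width 4; this decomposition certifies tw(G) ≤ 4. For the lower bound, the 5 vertices {a, d, e, f, h} are pairwise adjacent, and any tree decomposition puts a clique entirely inside one bag — forcing width ≥ 4. Hence tw(G) = 4 exactly.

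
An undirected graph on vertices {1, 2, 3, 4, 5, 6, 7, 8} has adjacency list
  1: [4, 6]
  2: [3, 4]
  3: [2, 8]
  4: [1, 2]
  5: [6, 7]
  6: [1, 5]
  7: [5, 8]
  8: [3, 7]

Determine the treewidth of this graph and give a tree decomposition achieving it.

Every bag has size at most 3, so the width is 3 − 1 = 2 and tw(G) ≤ 2. The edges 3–8–7–5–6–1–4–2–3 form a cycle, so G is not a tree and its treewidth is at least 2. Hence tw(G) = 2 exactly.

Treewidth 2.
One optimal decomposition is:
Bags: B1 = {3, 7, 8}  B2 = {3, 5, 7}  B3 = {3, 5, 6}  B4 = {1, 3, 6}  B5 = {1, 3, 4}  B6 = {2, 3, 4}
Tree: B1–B2, B2–B3, B3–B4, B4–B5, B5–B6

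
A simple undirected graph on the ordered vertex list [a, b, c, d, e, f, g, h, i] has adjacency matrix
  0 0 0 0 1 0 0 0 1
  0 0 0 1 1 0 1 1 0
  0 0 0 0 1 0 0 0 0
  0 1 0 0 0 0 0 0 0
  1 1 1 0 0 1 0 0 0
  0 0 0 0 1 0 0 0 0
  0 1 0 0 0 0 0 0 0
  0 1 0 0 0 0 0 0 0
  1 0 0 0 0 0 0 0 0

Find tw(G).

A width-1 tree decomposition is:
Bags: B1 = {c, e}  B2 = {a, e}  B3 = {b, e}  B4 = {b, d}  B5 = {a, i}  B6 = {b, g}  B7 = {b, h}  B8 = {e, f}
Tree: B1–B2, B1–B3, B3–B4, B2–B5, B3–B6, B3–B7, B2–B8
Each bag holds 2 vertices, so the decomposition has width 1, which upper-bounds the treewidth. Any graph with an edge has treewidth ≥ 1, and G has the edge c–e. Hence tw(G) = 1 exactly.

1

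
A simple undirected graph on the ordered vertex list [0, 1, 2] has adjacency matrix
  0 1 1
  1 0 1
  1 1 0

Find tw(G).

2

A width-2 tree decomposition is:
Bags: B1 = {0, 1, 2}
Tree: (single bag)
With just one bag of size 3, the width is 3 − 1 = 2, so tw(G) ≤ 2. On the other hand G contains the 3-clique {0, 1, 2}. A clique must lie in a single bag of any decomposition, so no decomposition can have width below 2. Therefore the treewidth is 2.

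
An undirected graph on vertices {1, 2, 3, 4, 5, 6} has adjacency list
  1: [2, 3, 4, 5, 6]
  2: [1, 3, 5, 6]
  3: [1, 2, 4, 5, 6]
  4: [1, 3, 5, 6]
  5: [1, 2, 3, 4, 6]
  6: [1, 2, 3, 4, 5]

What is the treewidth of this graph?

A width-4 tree decomposition is:
Bags: B1 = {1, 3, 4, 5, 6}  B2 = {1, 2, 3, 5, 6}
Tree: B1–B2
Every bag has size at most 5, so the width is 5 − 1 = 4 and tw(G) ≤ 4. Conversely, {1, 2, 3, 5, 6} is a clique of size 5, and the vertices of any clique must share a bag in every tree decomposition; so some bag has ≥ 5 vertices and tw(G) ≥ 4. Hence tw(G) = 4 exactly.

4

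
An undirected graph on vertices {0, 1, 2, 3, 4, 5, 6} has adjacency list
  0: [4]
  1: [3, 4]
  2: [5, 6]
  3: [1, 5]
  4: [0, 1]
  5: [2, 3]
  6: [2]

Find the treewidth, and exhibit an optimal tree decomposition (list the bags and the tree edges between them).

The largest bag has 2 vertices, giving width 1; this decomposition certifies tw(G) ≤ 1. Any graph with an edge has treewidth ≥ 1, and G has the edge 6–2. Therefore the treewidth is 1.

Treewidth 1.
One optimal decomposition is:
Bags: B1 = {2, 6}  B2 = {2, 5}  B3 = {3, 5}  B4 = {1, 3}  B5 = {1, 4}  B6 = {0, 4}
Tree: B1–B2, B2–B3, B3–B4, B4–B5, B5–B6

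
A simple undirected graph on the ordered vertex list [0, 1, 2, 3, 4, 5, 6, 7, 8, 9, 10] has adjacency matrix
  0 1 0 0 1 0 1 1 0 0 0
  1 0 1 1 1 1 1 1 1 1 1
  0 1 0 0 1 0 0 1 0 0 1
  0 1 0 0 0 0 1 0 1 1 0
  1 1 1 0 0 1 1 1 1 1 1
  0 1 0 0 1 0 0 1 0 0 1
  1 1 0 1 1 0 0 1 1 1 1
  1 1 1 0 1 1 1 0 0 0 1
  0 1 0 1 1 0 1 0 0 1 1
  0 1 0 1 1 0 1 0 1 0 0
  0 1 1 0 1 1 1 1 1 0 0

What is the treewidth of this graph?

4

A width-4 tree decomposition is:
Bags: B1 = {1, 4, 6, 7, 10}  B2 = {1, 4, 6, 8, 10}  B3 = {1, 4, 6, 8, 9}  B4 = {1, 2, 4, 7, 10}  B5 = {1, 4, 5, 7, 10}  B6 = {0, 1, 4, 6, 7}  B7 = {1, 3, 6, 8, 9}
Tree: B1–B2, B2–B3, B1–B4, B4–B5, B1–B6, B3–B7
Every bag has size at most 5, so the width is 5 − 1 = 4 and tw(G) ≤ 4. On the other hand G contains the 5-clique {1, 3, 6, 8, 9}. A clique must lie in a single bag of any decomposition, so no decomposition can have width below 4. Therefore the treewidth is 4.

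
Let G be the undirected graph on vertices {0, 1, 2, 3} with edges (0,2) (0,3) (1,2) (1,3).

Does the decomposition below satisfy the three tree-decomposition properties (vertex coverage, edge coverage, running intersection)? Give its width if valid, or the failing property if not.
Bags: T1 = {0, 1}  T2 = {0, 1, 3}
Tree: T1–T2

A tree decomposition must satisfy three properties: every vertex lies in some bag; for every edge, both endpoints lie together in some bag; and for every vertex, the bags containing it form a connected subtree. Here vertex 2 appears in no bag, so the decomposition is invalid.

No — vertex 2 appears in no bag.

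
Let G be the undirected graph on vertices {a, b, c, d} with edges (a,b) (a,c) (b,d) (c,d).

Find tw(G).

A width-2 tree decomposition is:
Bags: B1 = {a, b, c}  B2 = {b, c, d}
Tree: B1–B2
Every bag has size at most 3, so the width is 3 − 1 = 2 and tw(G) ≤ 2. The edges b–a–c–d–b form a cycle, so G is not a tree and its treewidth is at least 2. Hence tw(G) = 2 exactly.

2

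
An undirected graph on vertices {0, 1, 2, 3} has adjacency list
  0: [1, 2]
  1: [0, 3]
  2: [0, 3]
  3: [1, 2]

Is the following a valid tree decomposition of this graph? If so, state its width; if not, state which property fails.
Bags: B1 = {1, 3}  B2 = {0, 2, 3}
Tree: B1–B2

No — edge (0,1) lies in no bag.

A tree decomposition must satisfy three properties: every vertex lies in some bag; for every edge, both endpoints lie together in some bag; and for every vertex, the bags containing it form a connected subtree. Here edge (0,1) lies in no bag, so the decomposition is invalid.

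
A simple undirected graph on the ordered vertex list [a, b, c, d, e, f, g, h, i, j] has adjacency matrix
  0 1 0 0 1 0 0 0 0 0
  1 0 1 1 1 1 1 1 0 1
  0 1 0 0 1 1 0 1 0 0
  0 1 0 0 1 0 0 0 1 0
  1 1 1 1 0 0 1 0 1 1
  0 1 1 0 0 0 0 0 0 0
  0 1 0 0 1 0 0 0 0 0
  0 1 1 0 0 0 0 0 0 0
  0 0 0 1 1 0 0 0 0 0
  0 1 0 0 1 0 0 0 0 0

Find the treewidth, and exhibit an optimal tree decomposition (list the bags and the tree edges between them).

The largest bag has 3 vertices, giving width 2; this decomposition certifies tw(G) ≤ 2. On the other hand G contains the 3-clique {b, d, e}. A clique must lie in a single bag of any decomposition, so no decomposition can have width below 2. Hence tw(G) = 2 exactly.

Treewidth 2.
Bags: B1 = {b, d, e}  B2 = {b, e, g}  B3 = {d, e, i}  B4 = {b, c, e}  B5 = {b, c, f}  B6 = {b, c, h}  B7 = {b, e, j}  B8 = {a, b, e}
Tree: B1–B2, B1–B3, B2–B4, B4–B5, B4–B6, B2–B7, B4–B8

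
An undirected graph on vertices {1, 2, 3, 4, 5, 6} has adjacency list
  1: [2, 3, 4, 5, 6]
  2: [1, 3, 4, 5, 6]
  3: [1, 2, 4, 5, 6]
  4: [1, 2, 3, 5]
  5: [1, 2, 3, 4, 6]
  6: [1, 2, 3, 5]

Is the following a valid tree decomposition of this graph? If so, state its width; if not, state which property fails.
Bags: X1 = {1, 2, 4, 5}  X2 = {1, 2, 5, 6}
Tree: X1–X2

No — vertex 3 appears in no bag.

A tree decomposition must satisfy three properties: every vertex lies in some bag; for every edge, both endpoints lie together in some bag; and for every vertex, the bags containing it form a connected subtree. Here vertex 3 appears in no bag, so the decomposition is invalid.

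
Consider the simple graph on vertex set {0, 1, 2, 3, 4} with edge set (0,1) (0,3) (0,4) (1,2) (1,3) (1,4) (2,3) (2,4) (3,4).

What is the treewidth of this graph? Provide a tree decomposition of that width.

Treewidth 3.
Bags: B1 = {1, 2, 3, 4}  B2 = {0, 1, 3, 4}
Tree: B1–B2

Each bag holds 4 vertices, so the decomposition has width 3, which upper-bounds the treewidth. On the other hand G contains the 4-clique {0, 1, 3, 4}. A clique must lie in a single bag of any decomposition, so no decomposition can have width below 3. Hence tw(G) = 3 exactly.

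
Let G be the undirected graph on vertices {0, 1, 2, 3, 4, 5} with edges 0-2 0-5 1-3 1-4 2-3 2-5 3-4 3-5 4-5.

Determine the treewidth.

A width-2 tree decomposition is:
Bags: B1 = {3, 4, 5}  B2 = {1, 3, 4}  B3 = {2, 3, 5}  B4 = {0, 2, 5}
Tree: B1–B2, B1–B3, B3–B4
Every bag has size at most 3, so the width is 3 − 1 = 2 and tw(G) ≤ 2. Conversely, {0, 2, 5} is a clique of size 3, and the vertices of any clique must share a bag in every tree decomposition; so some bag has ≥ 3 vertices and tw(G) ≥ 2. Therefore the treewidth is 2.

2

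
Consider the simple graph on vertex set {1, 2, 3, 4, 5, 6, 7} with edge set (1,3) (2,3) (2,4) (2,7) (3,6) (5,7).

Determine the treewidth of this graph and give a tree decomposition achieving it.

Every bag has size at most 2, so the width is 2 − 1 = 1 and tw(G) ≤ 1. Any graph with an edge has treewidth ≥ 1, and G has the edge 3–2. The upper and lower bounds meet at 1, so that is the treewidth.

Treewidth 1.
One such decomposition:
Bags: B1 = {2, 3}  B2 = {2, 4}  B3 = {3, 6}  B4 = {2, 7}  B5 = {1, 3}  B6 = {5, 7}
Tree: B1–B2, B1–B3, B2–B4, B1–B5, B4–B6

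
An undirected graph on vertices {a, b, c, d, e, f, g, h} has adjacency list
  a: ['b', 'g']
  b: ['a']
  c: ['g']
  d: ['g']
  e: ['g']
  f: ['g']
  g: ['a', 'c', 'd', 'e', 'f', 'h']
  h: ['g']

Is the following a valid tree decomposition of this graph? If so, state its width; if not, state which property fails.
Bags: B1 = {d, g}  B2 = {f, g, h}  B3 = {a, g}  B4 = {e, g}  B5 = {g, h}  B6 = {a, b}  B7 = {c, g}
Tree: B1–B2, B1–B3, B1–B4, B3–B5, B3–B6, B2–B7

A tree decomposition must satisfy three properties: every vertex lies in some bag; for every edge, both endpoints lie together in some bag; and for every vertex, the bags containing it form a connected subtree. Here bags containing vertex h are not connected in the tree, so the decomposition is invalid.

No — bags containing vertex h are not connected in the tree.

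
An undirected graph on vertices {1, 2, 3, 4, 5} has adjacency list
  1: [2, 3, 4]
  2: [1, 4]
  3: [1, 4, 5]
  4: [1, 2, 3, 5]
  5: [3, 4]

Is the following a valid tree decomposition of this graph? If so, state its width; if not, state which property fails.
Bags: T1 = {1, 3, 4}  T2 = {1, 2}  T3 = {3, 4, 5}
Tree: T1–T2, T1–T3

No — edge (4,2) lies in no bag.

A tree decomposition must satisfy three properties: every vertex lies in some bag; for every edge, both endpoints lie together in some bag; and for every vertex, the bags containing it form a connected subtree. Here edge (4,2) lies in no bag, so the decomposition is invalid.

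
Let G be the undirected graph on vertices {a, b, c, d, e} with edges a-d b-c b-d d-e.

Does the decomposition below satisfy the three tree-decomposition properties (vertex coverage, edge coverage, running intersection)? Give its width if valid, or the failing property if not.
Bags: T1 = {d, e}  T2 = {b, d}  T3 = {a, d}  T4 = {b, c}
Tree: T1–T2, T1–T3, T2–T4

Checking the three conditions: (i) the bags cover all of {a, b, c, d, e}; (ii) for each edge, some bag contains both endpoints; (iii) the bags containing any fixed vertex form a subtree. All hold, so the decomposition is valid with width 2 − 1 = 1.

Yes; width 1.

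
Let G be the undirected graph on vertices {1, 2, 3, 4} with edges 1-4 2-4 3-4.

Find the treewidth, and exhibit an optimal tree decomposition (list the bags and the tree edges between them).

Treewidth 1.
Bags: B1 = {2, 4}  B2 = {1, 4}  B3 = {3, 4}
Tree: B1–B2, B2–B3

Every bag has size at most 2, so the width is 2 − 1 = 1 and tw(G) ≤ 1. Any graph with an edge has treewidth ≥ 1, and G has the edge 4–2. Combining the bounds, tw(G) = 1.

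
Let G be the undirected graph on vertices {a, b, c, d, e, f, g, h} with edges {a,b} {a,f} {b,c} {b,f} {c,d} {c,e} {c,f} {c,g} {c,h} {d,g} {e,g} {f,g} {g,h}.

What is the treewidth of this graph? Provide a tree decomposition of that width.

The largest bag has 3 vertices, giving width 2; this decomposition certifies tw(G) ≤ 2. Conversely, {c, d, g} is a clique of size 3, and the vertices of any clique must share a bag in every tree decomposition; so some bag has ≥ 3 vertices and tw(G) ≥ 2. The upper and lower bounds meet at 2, so that is the treewidth.

Treewidth 2.
Bags: B1 = {c, d, g}  B2 = {c, f, g}  B3 = {b, c, f}  B4 = {c, g, h}  B5 = {a, b, f}  B6 = {c, e, g}
Tree: B1–B2, B2–B3, B1–B4, B3–B5, B1–B6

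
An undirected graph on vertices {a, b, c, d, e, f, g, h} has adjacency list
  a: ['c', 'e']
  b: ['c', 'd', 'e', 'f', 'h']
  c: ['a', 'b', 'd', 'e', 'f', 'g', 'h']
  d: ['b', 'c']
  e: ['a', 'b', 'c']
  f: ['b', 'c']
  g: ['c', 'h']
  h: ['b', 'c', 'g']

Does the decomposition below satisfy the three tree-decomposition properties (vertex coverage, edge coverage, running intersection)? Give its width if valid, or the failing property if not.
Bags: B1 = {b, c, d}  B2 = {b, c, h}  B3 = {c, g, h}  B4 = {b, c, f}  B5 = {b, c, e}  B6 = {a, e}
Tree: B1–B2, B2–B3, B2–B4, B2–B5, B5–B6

No — edge (c,a) lies in no bag.

A tree decomposition must satisfy three properties: every vertex lies in some bag; for every edge, both endpoints lie together in some bag; and for every vertex, the bags containing it form a connected subtree. Here edge (c,a) lies in no bag, so the decomposition is invalid.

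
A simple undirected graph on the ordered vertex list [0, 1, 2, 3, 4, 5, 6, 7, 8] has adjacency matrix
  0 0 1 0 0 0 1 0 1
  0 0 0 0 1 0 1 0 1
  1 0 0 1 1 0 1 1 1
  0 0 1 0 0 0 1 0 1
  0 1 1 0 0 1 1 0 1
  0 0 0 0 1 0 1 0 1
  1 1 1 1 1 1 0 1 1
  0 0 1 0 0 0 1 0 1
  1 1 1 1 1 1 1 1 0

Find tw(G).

A width-3 tree decomposition is:
Bags: B1 = {2, 4, 6, 8}  B2 = {2, 3, 6, 8}  B3 = {4, 5, 6, 8}  B4 = {0, 2, 6, 8}  B5 = {2, 6, 7, 8}  B6 = {1, 4, 6, 8}
Tree: B1–B2, B1–B3, B1–B4, B2–B5, B3–B6
Each bag holds 4 vertices, so the decomposition has width 3, which upper-bounds the treewidth. On the other hand G contains the 4-clique {1, 4, 6, 8}. A clique must lie in a single bag of any decomposition, so no decomposition can have width below 3. Therefore the treewidth is 3.

3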